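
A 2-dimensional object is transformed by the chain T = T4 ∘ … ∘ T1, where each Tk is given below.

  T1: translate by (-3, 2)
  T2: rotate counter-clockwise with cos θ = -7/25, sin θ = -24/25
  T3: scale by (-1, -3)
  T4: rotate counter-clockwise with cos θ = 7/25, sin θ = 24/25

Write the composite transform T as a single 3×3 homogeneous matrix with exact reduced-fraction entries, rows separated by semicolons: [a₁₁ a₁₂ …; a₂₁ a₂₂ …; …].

T1 = [1 0 -3; 0 1 2; 0 0 1]
T2·T1 = [-7/25 24/25 69/25; -24/25 -7/25 58/25; 0 0 1]
T3·…·T1 = [7/25 -24/25 -69/25; 72/25 21/25 -174/25; 0 0 1]
T4·…·T1 = [-1679/625 -672/625 3693/625; 672/625 -429/625 -2874/625; 0 0 1]

T = [-1679/625 -672/625 3693/625; 672/625 -429/625 -2874/625; 0 0 1]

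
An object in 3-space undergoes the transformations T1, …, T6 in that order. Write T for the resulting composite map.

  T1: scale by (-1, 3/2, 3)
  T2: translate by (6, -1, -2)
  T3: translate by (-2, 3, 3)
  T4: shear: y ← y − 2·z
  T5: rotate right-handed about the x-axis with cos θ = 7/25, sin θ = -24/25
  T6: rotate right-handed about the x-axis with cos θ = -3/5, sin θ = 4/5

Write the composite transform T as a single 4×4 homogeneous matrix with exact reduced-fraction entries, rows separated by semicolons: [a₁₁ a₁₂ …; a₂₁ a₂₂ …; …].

T = [-1 0 0 4; 0 9/10 -6 -4/5; 0 6/5 -3 3/5; 0 0 0 1]

T1 = [-1 0 0 0; 0 3/2 0 0; 0 0 3 0; 0 0 0 1]
T2·T1 = [-1 0 0 6; 0 3/2 0 -1; 0 0 3 -2; 0 0 0 1]
T3·…·T1 = [-1 0 0 4; 0 3/2 0 2; 0 0 3 1; 0 0 0 1]
T4·…·T1 = [-1 0 0 4; 0 3/2 -6 0; 0 0 3 1; 0 0 0 1]
T5·…·T1 = [-1 0 0 4; 0 21/50 6/5 24/25; 0 -36/25 33/5 7/25; 0 0 0 1]
T6·…·T1 = [-1 0 0 4; 0 9/10 -6 -4/5; 0 6/5 -3 3/5; 0 0 0 1]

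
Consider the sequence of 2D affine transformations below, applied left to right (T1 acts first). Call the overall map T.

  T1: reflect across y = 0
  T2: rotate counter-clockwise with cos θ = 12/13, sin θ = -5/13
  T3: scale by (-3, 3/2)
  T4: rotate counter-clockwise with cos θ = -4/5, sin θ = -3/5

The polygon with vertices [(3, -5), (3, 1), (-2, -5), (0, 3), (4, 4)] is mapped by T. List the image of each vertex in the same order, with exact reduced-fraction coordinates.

image vertices: (1869/130, 279/65), (501/130, 441/65), (327/65, -411/65), (-342/65, 81/65), (6/13, 132/13)

T1 reflect across y = 0: (3, -5) → (3, 5); (3, 1) → (3, -1); (-2, -5) → (-2, 5); (0, 3) → (0, -3); (4, 4) → (4, -4)
T2 rotate counter-clockwise with cos θ = 12/13, sin θ = -5/13: (3, 5) → (61/13, 45/13); (3, -1) → (31/13, -27/13); (-2, 5) → (1/13, 70/13); (0, -3) → (-15/13, -36/13); (4, -4) → (28/13, -68/13)
T3 scale by (-3, 3/2): (61/13, 45/13) → (-183/13, 135/26); (31/13, -27/13) → (-93/13, -81/26); (1/13, 70/13) → (-3/13, 105/13); (-15/13, -36/13) → (45/13, -54/13); (28/13, -68/13) → (-84/13, -102/13)
T4 rotate counter-clockwise with cos θ = -4/5, sin θ = -3/5: (-183/13, 135/26) → (1869/130, 279/65); (-93/13, -81/26) → (501/130, 441/65); (-3/13, 105/13) → (327/65, -411/65); (45/13, -54/13) → (-342/65, 81/65); (-84/13, -102/13) → (6/13, 132/13)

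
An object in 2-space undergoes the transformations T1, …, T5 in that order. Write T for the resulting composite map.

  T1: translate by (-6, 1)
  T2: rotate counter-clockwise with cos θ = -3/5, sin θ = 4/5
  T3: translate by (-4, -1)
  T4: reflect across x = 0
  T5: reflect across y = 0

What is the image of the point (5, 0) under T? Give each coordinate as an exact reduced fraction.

T1 translate by (-6, 1): (5, 0) → (-1, 1)
T2 rotate counter-clockwise with cos θ = -3/5, sin θ = 4/5: (-1, 1) → (-1/5, -7/5)
T3 translate by (-4, -1): (-1/5, -7/5) → (-21/5, -12/5)
T4 reflect across x = 0: (-21/5, -12/5) → (21/5, -12/5)
T5 reflect across y = 0: (21/5, -12/5) → (21/5, 12/5)

T(p) = (21/5, 12/5)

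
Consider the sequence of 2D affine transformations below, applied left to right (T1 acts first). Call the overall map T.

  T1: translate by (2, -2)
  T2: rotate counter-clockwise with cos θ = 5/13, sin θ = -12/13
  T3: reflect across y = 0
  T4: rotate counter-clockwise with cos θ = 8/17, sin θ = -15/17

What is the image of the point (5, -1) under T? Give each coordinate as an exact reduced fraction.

T(p) = (1477/221, 807/221)

T1 translate by (2, -2): (5, -1) → (7, -3)
T2 rotate counter-clockwise with cos θ = 5/13, sin θ = -12/13: (7, -3) → (-1/13, -99/13)
T3 reflect across y = 0: (-1/13, -99/13) → (-1/13, 99/13)
T4 rotate counter-clockwise with cos θ = 8/17, sin θ = -15/17: (-1/13, 99/13) → (1477/221, 807/221)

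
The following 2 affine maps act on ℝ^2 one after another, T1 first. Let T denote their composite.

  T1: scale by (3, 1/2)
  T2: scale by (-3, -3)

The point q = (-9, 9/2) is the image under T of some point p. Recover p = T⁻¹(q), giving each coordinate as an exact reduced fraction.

T1 = [3 0 0; 0 1/2 0; 0 0 1]
T2·T1 = [-9 0 0; 0 -3/2 0; 0 0 1]
det M = 27/2; M⁻¹ = [-1/9 0 0; 0 -2/3 0; 0 0 1]
M⁻¹ · (-9, 9/2)ᵀ = (1, -3)ᵀ

p = (1, -3)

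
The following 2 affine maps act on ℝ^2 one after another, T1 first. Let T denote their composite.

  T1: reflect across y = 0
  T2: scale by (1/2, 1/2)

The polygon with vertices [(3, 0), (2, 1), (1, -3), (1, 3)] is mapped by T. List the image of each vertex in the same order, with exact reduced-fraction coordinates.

T1 reflect across y = 0: (3, 0) → (3, 0); (2, 1) → (2, -1); (1, -3) → (1, 3); (1, 3) → (1, -3)
T2 scale by (1/2, 1/2): (3, 0) → (3/2, 0); (2, -1) → (1, -1/2); (1, 3) → (1/2, 3/2); (1, -3) → (1/2, -3/2)

image vertices: (3/2, 0), (1, -1/2), (1/2, 3/2), (1/2, -3/2)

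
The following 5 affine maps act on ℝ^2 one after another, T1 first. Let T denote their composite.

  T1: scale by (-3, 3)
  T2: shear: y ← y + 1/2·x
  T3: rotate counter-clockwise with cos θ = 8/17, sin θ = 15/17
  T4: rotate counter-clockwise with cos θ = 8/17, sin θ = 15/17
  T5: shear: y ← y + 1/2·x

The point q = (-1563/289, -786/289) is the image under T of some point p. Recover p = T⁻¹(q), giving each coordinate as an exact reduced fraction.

T1 = [-3 0 0; 0 3 0; 0 0 1]
T2·T1 = [-3 0 0; -3/2 3 0; 0 0 1]
T3·…·T1 = [-3/34 -45/17 0; -57/17 24/17 0; 0 0 1]
T4·…·T1 = [843/289 -720/289 0; -957/578 -483/289 0; 0 0 1]
T5·…·T1 = [843/289 -720/289 0; -57/289 -843/289 0; 0 0 1]
det M = -9; M⁻¹ = [281/867 -80/289 0; -19/867 -281/867 0; 0 0 1]
M⁻¹ · (-1563/289, -786/289)ᵀ = (-1, 1)ᵀ

p = (-1, 1)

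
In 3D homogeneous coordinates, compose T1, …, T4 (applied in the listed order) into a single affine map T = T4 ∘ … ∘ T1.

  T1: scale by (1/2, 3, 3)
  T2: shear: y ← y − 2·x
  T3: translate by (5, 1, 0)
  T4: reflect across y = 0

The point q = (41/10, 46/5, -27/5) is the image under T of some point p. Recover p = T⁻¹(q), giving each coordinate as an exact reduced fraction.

p = (-9/5, -4, -9/5)

T1 = [1/2 0 0 0; 0 3 0 0; 0 0 3 0; 0 0 0 1]
T2·T1 = [1/2 0 0 0; -1 3 0 0; 0 0 3 0; 0 0 0 1]
T3·…·T1 = [1/2 0 0 5; -1 3 0 1; 0 0 3 0; 0 0 0 1]
T4·…·T1 = [1/2 0 0 5; 1 -3 0 -1; 0 0 3 0; 0 0 0 1]
det M = -9/2; M⁻¹ = [2 0 0 -10; 2/3 -1/3 0 -11/3; 0 0 1/3 0; 0 0 0 1]
M⁻¹ · (41/10, 46/5, -27/5)ᵀ = (-9/5, -4, -9/5)ᵀ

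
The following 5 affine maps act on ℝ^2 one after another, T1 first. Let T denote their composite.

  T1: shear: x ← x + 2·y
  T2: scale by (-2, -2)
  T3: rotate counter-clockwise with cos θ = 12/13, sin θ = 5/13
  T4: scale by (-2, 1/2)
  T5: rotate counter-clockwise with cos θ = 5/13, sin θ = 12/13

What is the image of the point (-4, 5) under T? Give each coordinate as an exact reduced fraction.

T(p) = (2020/169, 1806/169)

T1 shear: x ← x + 2·y: (-4, 5) → (6, 5)
T2 scale by (-2, -2): (6, 5) → (-12, -10)
T3 rotate counter-clockwise with cos θ = 12/13, sin θ = 5/13: (-12, -10) → (-94/13, -180/13)
T4 scale by (-2, 1/2): (-94/13, -180/13) → (188/13, -90/13)
T5 rotate counter-clockwise with cos θ = 5/13, sin θ = 12/13: (188/13, -90/13) → (2020/169, 1806/169)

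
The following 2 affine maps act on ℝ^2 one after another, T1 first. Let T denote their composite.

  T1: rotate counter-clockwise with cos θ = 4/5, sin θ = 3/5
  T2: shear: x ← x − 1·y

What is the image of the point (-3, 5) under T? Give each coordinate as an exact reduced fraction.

T1 rotate counter-clockwise with cos θ = 4/5, sin θ = 3/5: (-3, 5) → (-27/5, 11/5)
T2 shear: x ← x − 1·y: (-27/5, 11/5) → (-38/5, 11/5)

T(p) = (-38/5, 11/5)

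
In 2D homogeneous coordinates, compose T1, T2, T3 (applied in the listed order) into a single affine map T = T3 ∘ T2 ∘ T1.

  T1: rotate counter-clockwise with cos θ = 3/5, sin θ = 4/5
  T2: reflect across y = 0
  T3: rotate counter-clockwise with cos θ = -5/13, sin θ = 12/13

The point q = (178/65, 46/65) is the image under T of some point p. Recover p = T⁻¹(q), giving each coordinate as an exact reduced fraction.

T1 = [3/5 -4/5 0; 4/5 3/5 0; 0 0 1]
T2·T1 = [3/5 -4/5 0; -4/5 -3/5 0; 0 0 1]
T3·…·T1 = [33/65 56/65 0; 56/65 -33/65 0; 0 0 1]
det M = -1; M⁻¹ = [33/65 56/65 0; 56/65 -33/65 0; 0 0 1]
M⁻¹ · (178/65, 46/65)ᵀ = (2, 2)ᵀ

p = (2, 2)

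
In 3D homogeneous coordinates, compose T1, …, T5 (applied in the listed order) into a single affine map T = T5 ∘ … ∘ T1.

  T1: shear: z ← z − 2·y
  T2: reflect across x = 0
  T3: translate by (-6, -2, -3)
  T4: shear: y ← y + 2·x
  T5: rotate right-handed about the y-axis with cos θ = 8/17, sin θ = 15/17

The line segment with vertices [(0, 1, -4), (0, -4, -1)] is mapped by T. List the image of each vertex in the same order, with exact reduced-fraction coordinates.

T1 shear: z ← z − 2·y: (0, 1, -4) → (0, 1, -6); (0, -4, -1) → (0, -4, 7)
T2 reflect across x = 0: (0, 1, -6) → (0, 1, -6); (0, -4, 7) → (0, -4, 7)
T3 translate by (-6, -2, -3): (0, 1, -6) → (-6, -1, -9); (0, -4, 7) → (-6, -6, 4)
T4 shear: y ← y + 2·x: (-6, -1, -9) → (-6, -13, -9); (-6, -6, 4) → (-6, -18, 4)
T5 rotate right-handed about the y-axis with cos θ = 8/17, sin θ = 15/17: (-6, -13, -9) → (-183/17, -13, 18/17); (-6, -18, 4) → (12/17, -18, 122/17)

image vertices: (-183/17, -13, 18/17), (12/17, -18, 122/17)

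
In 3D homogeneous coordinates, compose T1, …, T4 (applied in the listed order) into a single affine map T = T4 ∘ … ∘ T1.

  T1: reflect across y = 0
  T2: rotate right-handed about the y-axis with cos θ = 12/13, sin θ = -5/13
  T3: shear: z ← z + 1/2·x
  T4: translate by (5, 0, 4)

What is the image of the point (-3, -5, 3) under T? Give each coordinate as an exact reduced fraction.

T1 reflect across y = 0: (-3, -5, 3) → (-3, 5, 3)
T2 rotate right-handed about the y-axis with cos θ = 12/13, sin θ = -5/13: (-3, 5, 3) → (-51/13, 5, 21/13)
T3 shear: z ← z + 1/2·x: (-51/13, 5, 21/13) → (-51/13, 5, -9/26)
T4 translate by (5, 0, 4): (-51/13, 5, -9/26) → (14/13, 5, 95/26)

T(p) = (14/13, 5, 95/26)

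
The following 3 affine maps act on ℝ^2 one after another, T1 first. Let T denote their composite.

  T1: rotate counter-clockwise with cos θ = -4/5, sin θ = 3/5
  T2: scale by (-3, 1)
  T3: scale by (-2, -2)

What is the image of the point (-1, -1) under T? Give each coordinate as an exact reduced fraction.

T(p) = (42/5, -2/5)

T1 rotate counter-clockwise with cos θ = -4/5, sin θ = 3/5: (-1, -1) → (7/5, 1/5)
T2 scale by (-3, 1): (7/5, 1/5) → (-21/5, 1/5)
T3 scale by (-2, -2): (-21/5, 1/5) → (42/5, -2/5)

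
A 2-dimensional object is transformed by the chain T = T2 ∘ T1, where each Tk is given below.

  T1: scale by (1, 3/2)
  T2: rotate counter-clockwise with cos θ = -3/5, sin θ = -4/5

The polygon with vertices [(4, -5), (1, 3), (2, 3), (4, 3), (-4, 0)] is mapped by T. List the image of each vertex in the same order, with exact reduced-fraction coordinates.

T1 scale by (1, 3/2): (4, -5) → (4, -15/2); (1, 3) → (1, 9/2); (2, 3) → (2, 9/2); (4, 3) → (4, 9/2); (-4, 0) → (-4, 0)
T2 rotate counter-clockwise with cos θ = -3/5, sin θ = -4/5: (4, -15/2) → (-42/5, 13/10); (1, 9/2) → (3, -7/2); (2, 9/2) → (12/5, -43/10); (4, 9/2) → (6/5, -59/10); (-4, 0) → (12/5, 16/5)

image vertices: (-42/5, 13/10), (3, -7/2), (12/5, -43/10), (6/5, -59/10), (12/5, 16/5)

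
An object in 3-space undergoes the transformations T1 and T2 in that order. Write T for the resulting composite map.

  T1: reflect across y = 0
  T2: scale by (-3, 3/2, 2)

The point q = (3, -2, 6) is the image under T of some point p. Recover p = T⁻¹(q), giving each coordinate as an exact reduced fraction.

p = (-1, 4/3, 3)

T1 = [1 0 0 0; 0 -1 0 0; 0 0 1 0; 0 0 0 1]
T2·T1 = [-3 0 0 0; 0 -3/2 0 0; 0 0 2 0; 0 0 0 1]
det M = 9; M⁻¹ = [-1/3 0 0 0; 0 -2/3 0 0; 0 0 1/2 0; 0 0 0 1]
M⁻¹ · (3, -2, 6)ᵀ = (-1, 4/3, 3)ᵀ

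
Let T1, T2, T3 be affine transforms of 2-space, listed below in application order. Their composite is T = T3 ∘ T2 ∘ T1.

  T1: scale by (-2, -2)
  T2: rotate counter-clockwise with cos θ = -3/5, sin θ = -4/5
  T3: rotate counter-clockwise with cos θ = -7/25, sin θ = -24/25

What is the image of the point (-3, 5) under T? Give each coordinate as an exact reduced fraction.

T(p) = (22/5, 54/5)

T1 scale by (-2, -2): (-3, 5) → (6, -10)
T2 rotate counter-clockwise with cos θ = -3/5, sin θ = -4/5: (6, -10) → (-58/5, 6/5)
T3 rotate counter-clockwise with cos θ = -7/25, sin θ = -24/25: (-58/5, 6/5) → (22/5, 54/5)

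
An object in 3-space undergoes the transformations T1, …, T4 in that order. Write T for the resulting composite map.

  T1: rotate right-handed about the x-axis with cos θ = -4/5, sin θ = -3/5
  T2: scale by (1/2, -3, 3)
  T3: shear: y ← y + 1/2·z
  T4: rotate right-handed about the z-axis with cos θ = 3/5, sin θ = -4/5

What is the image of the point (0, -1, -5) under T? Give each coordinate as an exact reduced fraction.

T(p) = (54/5, 81/10, 69/5)

T1 rotate right-handed about the x-axis with cos θ = -4/5, sin θ = -3/5: (0, -1, -5) → (0, -11/5, 23/5)
T2 scale by (1/2, -3, 3): (0, -11/5, 23/5) → (0, 33/5, 69/5)
T3 shear: y ← y + 1/2·z: (0, 33/5, 69/5) → (0, 27/2, 69/5)
T4 rotate right-handed about the z-axis with cos θ = 3/5, sin θ = -4/5: (0, 27/2, 69/5) → (54/5, 81/10, 69/5)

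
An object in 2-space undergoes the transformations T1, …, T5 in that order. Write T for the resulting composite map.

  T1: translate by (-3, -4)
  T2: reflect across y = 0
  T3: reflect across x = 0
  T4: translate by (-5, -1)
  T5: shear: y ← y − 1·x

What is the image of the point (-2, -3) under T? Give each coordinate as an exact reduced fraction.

T(p) = (0, 6)

T1 translate by (-3, -4): (-2, -3) → (-5, -7)
T2 reflect across y = 0: (-5, -7) → (-5, 7)
T3 reflect across x = 0: (-5, 7) → (5, 7)
T4 translate by (-5, -1): (5, 7) → (0, 6)
T5 shear: y ← y − 1·x: (0, 6) → (0, 6)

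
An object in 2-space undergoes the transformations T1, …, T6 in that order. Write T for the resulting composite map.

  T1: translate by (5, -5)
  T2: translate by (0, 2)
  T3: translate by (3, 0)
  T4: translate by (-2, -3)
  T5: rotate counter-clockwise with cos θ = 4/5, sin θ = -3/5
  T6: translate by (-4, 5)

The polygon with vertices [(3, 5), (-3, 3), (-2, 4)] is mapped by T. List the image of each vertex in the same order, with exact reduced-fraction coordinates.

image vertices: (13/5, -6/5), (-17/5, 4/5), (-2, 1)

T1 translate by (5, -5): (3, 5) → (8, 0); (-3, 3) → (2, -2); (-2, 4) → (3, -1)
T2 translate by (0, 2): (8, 0) → (8, 2); (2, -2) → (2, 0); (3, -1) → (3, 1)
T3 translate by (3, 0): (8, 2) → (11, 2); (2, 0) → (5, 0); (3, 1) → (6, 1)
T4 translate by (-2, -3): (11, 2) → (9, -1); (5, 0) → (3, -3); (6, 1) → (4, -2)
T5 rotate counter-clockwise with cos θ = 4/5, sin θ = -3/5: (9, -1) → (33/5, -31/5); (3, -3) → (3/5, -21/5); (4, -2) → (2, -4)
T6 translate by (-4, 5): (33/5, -31/5) → (13/5, -6/5); (3/5, -21/5) → (-17/5, 4/5); (2, -4) → (-2, 1)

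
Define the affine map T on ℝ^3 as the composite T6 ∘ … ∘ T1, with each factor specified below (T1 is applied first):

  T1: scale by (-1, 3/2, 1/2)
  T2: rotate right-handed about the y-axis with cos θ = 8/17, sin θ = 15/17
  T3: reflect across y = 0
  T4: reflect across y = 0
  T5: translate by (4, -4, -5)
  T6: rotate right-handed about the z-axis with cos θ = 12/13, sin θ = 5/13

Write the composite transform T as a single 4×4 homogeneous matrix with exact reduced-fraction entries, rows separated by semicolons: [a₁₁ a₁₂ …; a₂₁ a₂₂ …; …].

T1 = [-1 0 0 0; 0 3/2 0 0; 0 0 1/2 0; 0 0 0 1]
T2·T1 = [-8/17 0 15/34 0; 0 3/2 0 0; 15/17 0 4/17 0; 0 0 0 1]
T3·…·T1 = [-8/17 0 15/34 0; 0 -3/2 0 0; 15/17 0 4/17 0; 0 0 0 1]
T4·…·T1 = [-8/17 0 15/34 0; 0 3/2 0 0; 15/17 0 4/17 0; 0 0 0 1]
T5·…·T1 = [-8/17 0 15/34 4; 0 3/2 0 -4; 15/17 0 4/17 -5; 0 0 0 1]
T6·…·T1 = [-96/221 -15/26 90/221 68/13; -40/221 18/13 75/442 -28/13; 15/17 0 4/17 -5; 0 0 0 1]

T = [-96/221 -15/26 90/221 68/13; -40/221 18/13 75/442 -28/13; 15/17 0 4/17 -5; 0 0 0 1]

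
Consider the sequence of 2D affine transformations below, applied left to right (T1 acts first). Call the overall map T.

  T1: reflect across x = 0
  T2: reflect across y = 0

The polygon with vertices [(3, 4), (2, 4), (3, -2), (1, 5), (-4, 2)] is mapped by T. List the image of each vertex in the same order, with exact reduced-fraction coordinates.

image vertices: (-3, -4), (-2, -4), (-3, 2), (-1, -5), (4, -2)

T1 reflect across x = 0: (3, 4) → (-3, 4); (2, 4) → (-2, 4); (3, -2) → (-3, -2); (1, 5) → (-1, 5); (-4, 2) → (4, 2)
T2 reflect across y = 0: (-3, 4) → (-3, -4); (-2, 4) → (-2, -4); (-3, -2) → (-3, 2); (-1, 5) → (-1, -5); (4, 2) → (4, -2)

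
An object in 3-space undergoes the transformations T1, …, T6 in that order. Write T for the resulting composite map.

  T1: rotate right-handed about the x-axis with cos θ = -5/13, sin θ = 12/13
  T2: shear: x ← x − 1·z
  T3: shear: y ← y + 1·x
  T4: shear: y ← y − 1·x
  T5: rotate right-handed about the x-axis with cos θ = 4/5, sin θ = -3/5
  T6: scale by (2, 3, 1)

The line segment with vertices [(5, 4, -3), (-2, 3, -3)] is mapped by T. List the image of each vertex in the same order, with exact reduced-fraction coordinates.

image vertices: (4/13, 759/65, 204/65), (-154/13, 711/65, 141/65)

T1 rotate right-handed about the x-axis with cos θ = -5/13, sin θ = 12/13: (5, 4, -3) → (5, 16/13, 63/13); (-2, 3, -3) → (-2, 21/13, 51/13)
T2 shear: x ← x − 1·z: (5, 16/13, 63/13) → (2/13, 16/13, 63/13); (-2, 21/13, 51/13) → (-77/13, 21/13, 51/13)
T3 shear: y ← y + 1·x: (2/13, 16/13, 63/13) → (2/13, 18/13, 63/13); (-77/13, 21/13, 51/13) → (-77/13, -56/13, 51/13)
T4 shear: y ← y − 1·x: (2/13, 18/13, 63/13) → (2/13, 16/13, 63/13); (-77/13, -56/13, 51/13) → (-77/13, 21/13, 51/13)
T5 rotate right-handed about the x-axis with cos θ = 4/5, sin θ = -3/5: (2/13, 16/13, 63/13) → (2/13, 253/65, 204/65); (-77/13, 21/13, 51/13) → (-77/13, 237/65, 141/65)
T6 scale by (2, 3, 1): (2/13, 253/65, 204/65) → (4/13, 759/65, 204/65); (-77/13, 237/65, 141/65) → (-154/13, 711/65, 141/65)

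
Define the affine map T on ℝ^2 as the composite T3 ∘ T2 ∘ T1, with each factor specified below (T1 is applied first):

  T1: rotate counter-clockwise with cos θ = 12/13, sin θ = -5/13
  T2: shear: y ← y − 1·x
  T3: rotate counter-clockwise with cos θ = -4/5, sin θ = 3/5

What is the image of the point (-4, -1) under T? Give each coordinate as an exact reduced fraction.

T(p) = (29/65, -31/5)

T1 rotate counter-clockwise with cos θ = 12/13, sin θ = -5/13: (-4, -1) → (-53/13, 8/13)
T2 shear: y ← y − 1·x: (-53/13, 8/13) → (-53/13, 61/13)
T3 rotate counter-clockwise with cos θ = -4/5, sin θ = 3/5: (-53/13, 61/13) → (29/65, -31/5)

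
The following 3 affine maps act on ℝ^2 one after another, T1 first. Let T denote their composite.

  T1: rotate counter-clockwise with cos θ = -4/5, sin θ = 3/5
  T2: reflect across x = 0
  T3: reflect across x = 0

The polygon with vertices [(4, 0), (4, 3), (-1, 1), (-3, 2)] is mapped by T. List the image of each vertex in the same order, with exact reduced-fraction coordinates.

image vertices: (-16/5, 12/5), (-5, 0), (1/5, -7/5), (6/5, -17/5)

T1 rotate counter-clockwise with cos θ = -4/5, sin θ = 3/5: (4, 0) → (-16/5, 12/5); (4, 3) → (-5, 0); (-1, 1) → (1/5, -7/5); (-3, 2) → (6/5, -17/5)
T2 reflect across x = 0: (-16/5, 12/5) → (16/5, 12/5); (-5, 0) → (5, 0); (1/5, -7/5) → (-1/5, -7/5); (6/5, -17/5) → (-6/5, -17/5)
T3 reflect across x = 0: (16/5, 12/5) → (-16/5, 12/5); (5, 0) → (-5, 0); (-1/5, -7/5) → (1/5, -7/5); (-6/5, -17/5) → (6/5, -17/5)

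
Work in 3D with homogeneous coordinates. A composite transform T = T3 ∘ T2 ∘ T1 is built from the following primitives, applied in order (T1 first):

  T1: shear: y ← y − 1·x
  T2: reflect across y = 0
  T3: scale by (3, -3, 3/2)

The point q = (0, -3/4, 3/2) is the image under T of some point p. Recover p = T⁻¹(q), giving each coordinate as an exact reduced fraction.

T1 = [1 0 0 0; -1 1 0 0; 0 0 1 0; 0 0 0 1]
T2·T1 = [1 0 0 0; 1 -1 0 0; 0 0 1 0; 0 0 0 1]
T3·…·T1 = [3 0 0 0; -3 3 0 0; 0 0 3/2 0; 0 0 0 1]
det M = 27/2; M⁻¹ = [1/3 0 0 0; 1/3 1/3 0 0; 0 0 2/3 0; 0 0 0 1]
M⁻¹ · (0, -3/4, 3/2)ᵀ = (0, -1/4, 1)ᵀ

p = (0, -1/4, 1)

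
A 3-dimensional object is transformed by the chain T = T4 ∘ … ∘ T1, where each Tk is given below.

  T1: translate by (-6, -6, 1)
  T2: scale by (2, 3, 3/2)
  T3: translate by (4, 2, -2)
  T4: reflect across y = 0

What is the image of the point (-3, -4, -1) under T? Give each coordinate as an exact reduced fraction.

T1 translate by (-6, -6, 1): (-3, -4, -1) → (-9, -10, 0)
T2 scale by (2, 3, 3/2): (-9, -10, 0) → (-18, -30, 0)
T3 translate by (4, 2, -2): (-18, -30, 0) → (-14, -28, -2)
T4 reflect across y = 0: (-14, -28, -2) → (-14, 28, -2)

T(p) = (-14, 28, -2)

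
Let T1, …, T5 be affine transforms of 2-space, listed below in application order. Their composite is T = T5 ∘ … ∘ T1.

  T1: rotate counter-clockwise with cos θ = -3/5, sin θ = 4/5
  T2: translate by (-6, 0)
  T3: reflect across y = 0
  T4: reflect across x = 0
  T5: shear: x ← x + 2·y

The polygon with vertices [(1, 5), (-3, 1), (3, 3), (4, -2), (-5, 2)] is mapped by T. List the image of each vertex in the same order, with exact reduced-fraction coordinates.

image vertices: (15, 11/5), (11, 3), (9, -3/5), (-2, -22/5), (15, 26/5)

T1 rotate counter-clockwise with cos θ = -3/5, sin θ = 4/5: (1, 5) → (-23/5, -11/5); (-3, 1) → (1, -3); (3, 3) → (-21/5, 3/5); (4, -2) → (-4/5, 22/5); (-5, 2) → (7/5, -26/5)
T2 translate by (-6, 0): (-23/5, -11/5) → (-53/5, -11/5); (1, -3) → (-5, -3); (-21/5, 3/5) → (-51/5, 3/5); (-4/5, 22/5) → (-34/5, 22/5); (7/5, -26/5) → (-23/5, -26/5)
T3 reflect across y = 0: (-53/5, -11/5) → (-53/5, 11/5); (-5, -3) → (-5, 3); (-51/5, 3/5) → (-51/5, -3/5); (-34/5, 22/5) → (-34/5, -22/5); (-23/5, -26/5) → (-23/5, 26/5)
T4 reflect across x = 0: (-53/5, 11/5) → (53/5, 11/5); (-5, 3) → (5, 3); (-51/5, -3/5) → (51/5, -3/5); (-34/5, -22/5) → (34/5, -22/5); (-23/5, 26/5) → (23/5, 26/5)
T5 shear: x ← x + 2·y: (53/5, 11/5) → (15, 11/5); (5, 3) → (11, 3); (51/5, -3/5) → (9, -3/5); (34/5, -22/5) → (-2, -22/5); (23/5, 26/5) → (15, 26/5)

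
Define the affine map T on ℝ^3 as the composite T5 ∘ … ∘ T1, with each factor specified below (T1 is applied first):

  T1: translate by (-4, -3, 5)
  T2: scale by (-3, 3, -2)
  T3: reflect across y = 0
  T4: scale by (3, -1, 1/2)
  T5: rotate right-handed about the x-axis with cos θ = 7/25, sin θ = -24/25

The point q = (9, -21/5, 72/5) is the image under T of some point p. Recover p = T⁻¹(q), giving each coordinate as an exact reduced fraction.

p = (3, -2, -5)

T1 = [1 0 0 -4; 0 1 0 -3; 0 0 1 5; 0 0 0 1]
T2·T1 = [-3 0 0 12; 0 3 0 -9; 0 0 -2 -10; 0 0 0 1]
T3·…·T1 = [-3 0 0 12; 0 -3 0 9; 0 0 -2 -10; 0 0 0 1]
T4·…·T1 = [-9 0 0 36; 0 3 0 -9; 0 0 -1 -5; 0 0 0 1]
T5·…·T1 = [-9 0 0 36; 0 21/25 -24/25 -183/25; 0 -72/25 -7/25 181/25; 0 0 0 1]
det M = 27; M⁻¹ = [-1/9 0 0 4; 0 7/75 -8/25 3; 0 -24/25 -7/25 -5; 0 0 0 1]
M⁻¹ · (9, -21/5, 72/5)ᵀ = (3, -2, -5)ᵀ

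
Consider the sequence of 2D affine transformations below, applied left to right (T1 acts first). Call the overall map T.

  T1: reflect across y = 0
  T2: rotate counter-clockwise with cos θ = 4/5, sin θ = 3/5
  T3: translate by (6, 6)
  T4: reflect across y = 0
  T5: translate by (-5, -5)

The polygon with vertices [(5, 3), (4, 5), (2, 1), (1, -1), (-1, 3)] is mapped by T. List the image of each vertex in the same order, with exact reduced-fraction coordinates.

image vertices: (34/5, -58/5), (36/5, -47/5), (16/5, -57/5), (6/5, -62/5), (2, -8)

T1 reflect across y = 0: (5, 3) → (5, -3); (4, 5) → (4, -5); (2, 1) → (2, -1); (1, -1) → (1, 1); (-1, 3) → (-1, -3)
T2 rotate counter-clockwise with cos θ = 4/5, sin θ = 3/5: (5, -3) → (29/5, 3/5); (4, -5) → (31/5, -8/5); (2, -1) → (11/5, 2/5); (1, 1) → (1/5, 7/5); (-1, -3) → (1, -3)
T3 translate by (6, 6): (29/5, 3/5) → (59/5, 33/5); (31/5, -8/5) → (61/5, 22/5); (11/5, 2/5) → (41/5, 32/5); (1/5, 7/5) → (31/5, 37/5); (1, -3) → (7, 3)
T4 reflect across y = 0: (59/5, 33/5) → (59/5, -33/5); (61/5, 22/5) → (61/5, -22/5); (41/5, 32/5) → (41/5, -32/5); (31/5, 37/5) → (31/5, -37/5); (7, 3) → (7, -3)
T5 translate by (-5, -5): (59/5, -33/5) → (34/5, -58/5); (61/5, -22/5) → (36/5, -47/5); (41/5, -32/5) → (16/5, -57/5); (31/5, -37/5) → (6/5, -62/5); (7, -3) → (2, -8)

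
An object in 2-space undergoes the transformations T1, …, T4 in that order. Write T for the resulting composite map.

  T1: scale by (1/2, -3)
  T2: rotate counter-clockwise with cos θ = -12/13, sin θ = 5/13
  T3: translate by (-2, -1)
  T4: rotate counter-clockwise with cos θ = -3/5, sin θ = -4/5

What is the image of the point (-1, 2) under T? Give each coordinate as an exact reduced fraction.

T(p) = (196/65, -419/130)

T1 scale by (1/2, -3): (-1, 2) → (-1/2, -6)
T2 rotate counter-clockwise with cos θ = -12/13, sin θ = 5/13: (-1/2, -6) → (36/13, 139/26)
T3 translate by (-2, -1): (36/13, 139/26) → (10/13, 113/26)
T4 rotate counter-clockwise with cos θ = -3/5, sin θ = -4/5: (10/13, 113/26) → (196/65, -419/130)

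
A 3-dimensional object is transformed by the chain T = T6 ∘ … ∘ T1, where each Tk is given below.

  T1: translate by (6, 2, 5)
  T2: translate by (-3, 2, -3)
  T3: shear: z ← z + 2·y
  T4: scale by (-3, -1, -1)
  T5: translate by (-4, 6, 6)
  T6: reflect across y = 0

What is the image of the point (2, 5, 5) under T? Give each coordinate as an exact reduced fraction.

T(p) = (-19, 3, -19)

T1 translate by (6, 2, 5): (2, 5, 5) → (8, 7, 10)
T2 translate by (-3, 2, -3): (8, 7, 10) → (5, 9, 7)
T3 shear: z ← z + 2·y: (5, 9, 7) → (5, 9, 25)
T4 scale by (-3, -1, -1): (5, 9, 25) → (-15, -9, -25)
T5 translate by (-4, 6, 6): (-15, -9, -25) → (-19, -3, -19)
T6 reflect across y = 0: (-19, -3, -19) → (-19, 3, -19)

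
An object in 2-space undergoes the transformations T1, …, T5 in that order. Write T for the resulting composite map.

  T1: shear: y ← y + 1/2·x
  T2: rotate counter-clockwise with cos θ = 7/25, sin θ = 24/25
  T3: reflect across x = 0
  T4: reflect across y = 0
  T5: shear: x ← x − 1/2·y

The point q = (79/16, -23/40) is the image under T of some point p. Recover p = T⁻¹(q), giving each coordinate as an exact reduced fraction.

p = (-3/4, 5)

T1 = [1 0 0; 1/2 1 0; 0 0 1]
T2·T1 = [-1/5 -24/25 0; 11/10 7/25 0; 0 0 1]
T3·…·T1 = [1/5 24/25 0; 11/10 7/25 0; 0 0 1]
T4·…·T1 = [1/5 24/25 0; -11/10 -7/25 0; 0 0 1]
T5·…·T1 = [3/4 11/10 0; -11/10 -7/25 0; 0 0 1]
det M = 1; M⁻¹ = [-7/25 -11/10 0; 11/10 3/4 0; 0 0 1]
M⁻¹ · (79/16, -23/40)ᵀ = (-3/4, 5)ᵀ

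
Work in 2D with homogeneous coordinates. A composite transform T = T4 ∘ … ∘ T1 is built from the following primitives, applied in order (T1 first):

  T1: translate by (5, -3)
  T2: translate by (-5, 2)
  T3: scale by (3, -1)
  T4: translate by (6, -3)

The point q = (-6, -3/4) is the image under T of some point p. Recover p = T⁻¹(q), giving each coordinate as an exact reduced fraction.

p = (-4, -5/4)

T1 = [1 0 5; 0 1 -3; 0 0 1]
T2·T1 = [1 0 0; 0 1 -1; 0 0 1]
T3·…·T1 = [3 0 0; 0 -1 1; 0 0 1]
T4·…·T1 = [3 0 6; 0 -1 -2; 0 0 1]
det M = -3; M⁻¹ = [1/3 0 -2; 0 -1 -2; 0 0 1]
M⁻¹ · (-6, -3/4)ᵀ = (-4, -5/4)ᵀ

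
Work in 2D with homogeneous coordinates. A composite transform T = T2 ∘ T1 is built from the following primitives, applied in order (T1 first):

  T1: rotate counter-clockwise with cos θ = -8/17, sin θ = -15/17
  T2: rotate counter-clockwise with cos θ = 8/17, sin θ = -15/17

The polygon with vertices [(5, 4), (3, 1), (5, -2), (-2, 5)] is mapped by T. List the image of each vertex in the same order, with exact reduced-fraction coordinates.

image vertices: (-5, -4), (-3, -1), (-5, 2), (2, -5)

T1 rotate counter-clockwise with cos θ = -8/17, sin θ = -15/17: (5, 4) → (20/17, -107/17); (3, 1) → (-9/17, -53/17); (5, -2) → (-70/17, -59/17); (-2, 5) → (91/17, -10/17)
T2 rotate counter-clockwise with cos θ = 8/17, sin θ = -15/17: (20/17, -107/17) → (-5, -4); (-9/17, -53/17) → (-3, -1); (-70/17, -59/17) → (-5, 2); (91/17, -10/17) → (2, -5)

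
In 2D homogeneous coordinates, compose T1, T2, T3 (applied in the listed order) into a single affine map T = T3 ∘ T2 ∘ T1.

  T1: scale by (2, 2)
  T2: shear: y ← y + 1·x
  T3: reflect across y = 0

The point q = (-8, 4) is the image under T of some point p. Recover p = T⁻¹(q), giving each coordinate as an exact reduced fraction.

T1 = [2 0 0; 0 2 0; 0 0 1]
T2·T1 = [2 0 0; 2 2 0; 0 0 1]
T3·…·T1 = [2 0 0; -2 -2 0; 0 0 1]
det M = -4; M⁻¹ = [1/2 0 0; -1/2 -1/2 0; 0 0 1]
M⁻¹ · (-8, 4)ᵀ = (-4, 2)ᵀ

p = (-4, 2)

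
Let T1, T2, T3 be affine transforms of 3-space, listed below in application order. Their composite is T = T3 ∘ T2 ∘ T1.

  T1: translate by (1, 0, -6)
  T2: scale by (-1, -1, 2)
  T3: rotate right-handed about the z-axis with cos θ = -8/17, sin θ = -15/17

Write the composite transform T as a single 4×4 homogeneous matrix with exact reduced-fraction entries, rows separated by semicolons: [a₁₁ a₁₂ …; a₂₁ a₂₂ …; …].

T1 = [1 0 0 1; 0 1 0 0; 0 0 1 -6; 0 0 0 1]
T2·T1 = [-1 0 0 -1; 0 -1 0 0; 0 0 2 -12; 0 0 0 1]
T3·…·T1 = [8/17 -15/17 0 8/17; 15/17 8/17 0 15/17; 0 0 2 -12; 0 0 0 1]

T = [8/17 -15/17 0 8/17; 15/17 8/17 0 15/17; 0 0 2 -12; 0 0 0 1]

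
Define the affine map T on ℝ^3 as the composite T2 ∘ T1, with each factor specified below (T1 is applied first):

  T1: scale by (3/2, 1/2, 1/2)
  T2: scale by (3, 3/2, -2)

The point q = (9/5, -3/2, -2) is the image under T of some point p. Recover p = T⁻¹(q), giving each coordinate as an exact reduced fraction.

p = (2/5, -2, 2)

T1 = [3/2 0 0 0; 0 1/2 0 0; 0 0 1/2 0; 0 0 0 1]
T2·T1 = [9/2 0 0 0; 0 3/4 0 0; 0 0 -1 0; 0 0 0 1]
det M = -27/8; M⁻¹ = [2/9 0 0 0; 0 4/3 0 0; 0 0 -1 0; 0 0 0 1]
M⁻¹ · (9/5, -3/2, -2)ᵀ = (2/5, -2, 2)ᵀ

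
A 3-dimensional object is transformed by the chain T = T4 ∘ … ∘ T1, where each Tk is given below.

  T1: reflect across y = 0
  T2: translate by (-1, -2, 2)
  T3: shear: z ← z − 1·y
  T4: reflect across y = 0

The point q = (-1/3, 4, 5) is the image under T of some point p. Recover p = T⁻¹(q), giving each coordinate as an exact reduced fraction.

T1 = [1 0 0 0; 0 -1 0 0; 0 0 1 0; 0 0 0 1]
T2·T1 = [1 0 0 -1; 0 -1 0 -2; 0 0 1 2; 0 0 0 1]
T3·…·T1 = [1 0 0 -1; 0 -1 0 -2; 0 1 1 4; 0 0 0 1]
T4·…·T1 = [1 0 0 -1; 0 1 0 2; 0 1 1 4; 0 0 0 1]
det M = 1; M⁻¹ = [1 0 0 1; 0 1 0 -2; 0 -1 1 -2; 0 0 0 1]
M⁻¹ · (-1/3, 4, 5)ᵀ = (2/3, 2, -1)ᵀ

p = (2/3, 2, -1)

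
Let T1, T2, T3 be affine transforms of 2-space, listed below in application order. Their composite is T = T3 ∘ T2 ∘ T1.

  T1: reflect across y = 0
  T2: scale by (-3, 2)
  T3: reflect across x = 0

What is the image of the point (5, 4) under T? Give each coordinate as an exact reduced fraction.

T(p) = (15, -8)

T1 reflect across y = 0: (5, 4) → (5, -4)
T2 scale by (-3, 2): (5, -4) → (-15, -8)
T3 reflect across x = 0: (-15, -8) → (15, -8)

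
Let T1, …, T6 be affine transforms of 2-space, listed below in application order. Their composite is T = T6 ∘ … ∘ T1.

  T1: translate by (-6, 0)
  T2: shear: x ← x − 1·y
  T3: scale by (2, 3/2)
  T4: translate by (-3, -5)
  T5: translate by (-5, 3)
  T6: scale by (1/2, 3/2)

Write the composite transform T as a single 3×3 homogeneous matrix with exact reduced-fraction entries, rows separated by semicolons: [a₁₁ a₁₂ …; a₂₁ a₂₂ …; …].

T1 = [1 0 -6; 0 1 0; 0 0 1]
T2·T1 = [1 -1 -6; 0 1 0; 0 0 1]
T3·…·T1 = [2 -2 -12; 0 3/2 0; 0 0 1]
T4·…·T1 = [2 -2 -15; 0 3/2 -5; 0 0 1]
T5·…·T1 = [2 -2 -20; 0 3/2 -2; 0 0 1]
T6·…·T1 = [1 -1 -10; 0 9/4 -3; 0 0 1]

T = [1 -1 -10; 0 9/4 -3; 0 0 1]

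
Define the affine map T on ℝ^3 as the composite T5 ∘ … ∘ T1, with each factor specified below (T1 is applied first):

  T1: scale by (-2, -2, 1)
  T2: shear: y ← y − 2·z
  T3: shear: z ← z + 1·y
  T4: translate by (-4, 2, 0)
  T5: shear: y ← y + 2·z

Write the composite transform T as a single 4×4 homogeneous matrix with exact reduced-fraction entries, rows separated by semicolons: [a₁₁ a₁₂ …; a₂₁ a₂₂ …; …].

T1 = [-2 0 0 0; 0 -2 0 0; 0 0 1 0; 0 0 0 1]
T2·T1 = [-2 0 0 0; 0 -2 -2 0; 0 0 1 0; 0 0 0 1]
T3·…·T1 = [-2 0 0 0; 0 -2 -2 0; 0 -2 -1 0; 0 0 0 1]
T4·…·T1 = [-2 0 0 -4; 0 -2 -2 2; 0 -2 -1 0; 0 0 0 1]
T5·…·T1 = [-2 0 0 -4; 0 -6 -4 2; 0 -2 -1 0; 0 0 0 1]

T = [-2 0 0 -4; 0 -6 -4 2; 0 -2 -1 0; 0 0 0 1]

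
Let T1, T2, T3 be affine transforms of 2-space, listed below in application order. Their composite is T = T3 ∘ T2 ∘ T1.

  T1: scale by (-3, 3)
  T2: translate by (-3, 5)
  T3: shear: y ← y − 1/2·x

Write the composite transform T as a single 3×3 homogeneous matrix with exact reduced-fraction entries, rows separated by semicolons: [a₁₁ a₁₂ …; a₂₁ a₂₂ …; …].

T1 = [-3 0 0; 0 3 0; 0 0 1]
T2·T1 = [-3 0 -3; 0 3 5; 0 0 1]
T3·…·T1 = [-3 0 -3; 3/2 3 13/2; 0 0 1]

T = [-3 0 -3; 3/2 3 13/2; 0 0 1]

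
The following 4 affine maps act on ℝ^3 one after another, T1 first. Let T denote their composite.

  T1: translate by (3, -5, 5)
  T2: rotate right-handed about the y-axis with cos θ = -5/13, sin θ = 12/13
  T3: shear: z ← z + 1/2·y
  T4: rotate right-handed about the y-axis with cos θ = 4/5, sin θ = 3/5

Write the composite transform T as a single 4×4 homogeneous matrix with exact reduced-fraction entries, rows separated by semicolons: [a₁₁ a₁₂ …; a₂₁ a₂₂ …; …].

T1 = [1 0 0 3; 0 1 0 -5; 0 0 1 5; 0 0 0 1]
T2·T1 = [-5/13 0 12/13 45/13; 0 1 0 -5; -12/13 0 -5/13 -61/13; 0 0 0 1]
T3·…·T1 = [-5/13 0 12/13 45/13; 0 1 0 -5; -12/13 1/2 -5/13 -187/26; 0 0 0 1]
T4·…·T1 = [-56/65 3/10 33/65 -201/130; 0 1 0 -5; -33/65 2/5 -56/65 -509/65; 0 0 0 1]

T = [-56/65 3/10 33/65 -201/130; 0 1 0 -5; -33/65 2/5 -56/65 -509/65; 0 0 0 1]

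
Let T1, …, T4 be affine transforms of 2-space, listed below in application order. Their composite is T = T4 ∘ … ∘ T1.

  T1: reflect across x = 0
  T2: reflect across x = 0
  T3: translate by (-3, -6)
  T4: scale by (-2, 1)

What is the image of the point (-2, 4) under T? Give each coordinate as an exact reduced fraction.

T1 reflect across x = 0: (-2, 4) → (2, 4)
T2 reflect across x = 0: (2, 4) → (-2, 4)
T3 translate by (-3, -6): (-2, 4) → (-5, -2)
T4 scale by (-2, 1): (-5, -2) → (10, -2)

T(p) = (10, -2)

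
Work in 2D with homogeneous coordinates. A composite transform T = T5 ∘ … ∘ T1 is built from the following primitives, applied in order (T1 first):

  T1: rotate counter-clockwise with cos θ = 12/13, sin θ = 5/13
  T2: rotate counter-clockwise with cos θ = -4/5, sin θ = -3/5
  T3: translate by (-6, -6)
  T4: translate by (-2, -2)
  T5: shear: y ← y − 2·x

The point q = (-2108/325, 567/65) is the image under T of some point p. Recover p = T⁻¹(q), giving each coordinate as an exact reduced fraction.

p = (-4, -3/5)

T1 = [12/13 -5/13 0; 5/13 12/13 0; 0 0 1]
T2·T1 = [-33/65 56/65 0; -56/65 -33/65 0; 0 0 1]
T3·…·T1 = [-33/65 56/65 -6; -56/65 -33/65 -6; 0 0 1]
T4·…·T1 = [-33/65 56/65 -8; -56/65 -33/65 -8; 0 0 1]
T5·…·T1 = [-33/65 56/65 -8; 2/13 -29/13 8; 0 0 1]
det M = 1; M⁻¹ = [-29/13 -56/65 -712/65; -2/13 -33/65 184/65; 0 0 1]
M⁻¹ · (-2108/325, 567/65)ᵀ = (-4, -3/5)ᵀ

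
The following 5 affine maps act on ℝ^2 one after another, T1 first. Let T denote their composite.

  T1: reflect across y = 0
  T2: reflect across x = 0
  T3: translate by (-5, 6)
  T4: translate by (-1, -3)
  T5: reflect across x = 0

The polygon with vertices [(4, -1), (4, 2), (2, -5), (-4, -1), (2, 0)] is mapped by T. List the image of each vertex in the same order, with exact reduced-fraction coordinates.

image vertices: (10, 4), (10, 1), (8, 8), (2, 4), (8, 3)

T1 reflect across y = 0: (4, -1) → (4, 1); (4, 2) → (4, -2); (2, -5) → (2, 5); (-4, -1) → (-4, 1); (2, 0) → (2, 0)
T2 reflect across x = 0: (4, 1) → (-4, 1); (4, -2) → (-4, -2); (2, 5) → (-2, 5); (-4, 1) → (4, 1); (2, 0) → (-2, 0)
T3 translate by (-5, 6): (-4, 1) → (-9, 7); (-4, -2) → (-9, 4); (-2, 5) → (-7, 11); (4, 1) → (-1, 7); (-2, 0) → (-7, 6)
T4 translate by (-1, -3): (-9, 7) → (-10, 4); (-9, 4) → (-10, 1); (-7, 11) → (-8, 8); (-1, 7) → (-2, 4); (-7, 6) → (-8, 3)
T5 reflect across x = 0: (-10, 4) → (10, 4); (-10, 1) → (10, 1); (-8, 8) → (8, 8); (-2, 4) → (2, 4); (-8, 3) → (8, 3)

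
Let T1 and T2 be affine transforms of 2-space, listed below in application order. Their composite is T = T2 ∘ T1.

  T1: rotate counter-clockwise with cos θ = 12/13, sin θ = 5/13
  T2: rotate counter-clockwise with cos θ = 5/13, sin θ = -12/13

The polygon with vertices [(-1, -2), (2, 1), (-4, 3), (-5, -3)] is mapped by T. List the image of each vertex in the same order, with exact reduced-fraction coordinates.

T1 rotate counter-clockwise with cos θ = 12/13, sin θ = 5/13: (-1, -2) → (-2/13, -29/13); (2, 1) → (19/13, 22/13); (-4, 3) → (-63/13, 16/13); (-5, -3) → (-45/13, -61/13)
T2 rotate counter-clockwise with cos θ = 5/13, sin θ = -12/13: (-2/13, -29/13) → (-358/169, -121/169); (19/13, 22/13) → (359/169, -118/169); (-63/13, 16/13) → (-123/169, 836/169); (-45/13, -61/13) → (-957/169, 235/169)

image vertices: (-358/169, -121/169), (359/169, -118/169), (-123/169, 836/169), (-957/169, 235/169)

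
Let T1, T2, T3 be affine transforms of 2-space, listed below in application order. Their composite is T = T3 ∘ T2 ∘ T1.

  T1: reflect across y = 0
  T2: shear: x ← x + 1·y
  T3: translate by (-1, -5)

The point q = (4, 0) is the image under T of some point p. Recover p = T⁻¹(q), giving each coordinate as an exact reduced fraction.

p = (0, -5)

T1 = [1 0 0; 0 -1 0; 0 0 1]
T2·T1 = [1 -1 0; 0 -1 0; 0 0 1]
T3·…·T1 = [1 -1 -1; 0 -1 -5; 0 0 1]
det M = -1; M⁻¹ = [1 -1 -4; 0 -1 -5; 0 0 1]
M⁻¹ · (4, 0)ᵀ = (0, -5)ᵀ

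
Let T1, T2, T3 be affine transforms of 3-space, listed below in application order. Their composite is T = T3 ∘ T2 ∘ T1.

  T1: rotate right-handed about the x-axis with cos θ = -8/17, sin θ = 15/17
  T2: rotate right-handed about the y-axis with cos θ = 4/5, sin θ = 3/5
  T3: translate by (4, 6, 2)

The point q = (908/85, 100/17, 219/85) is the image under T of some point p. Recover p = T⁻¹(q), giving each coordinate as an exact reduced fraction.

p = (5, 4, -2)

T1 = [1 0 0 0; 0 -8/17 -15/17 0; 0 15/17 -8/17 0; 0 0 0 1]
T2·T1 = [4/5 9/17 -24/85 0; 0 -8/17 -15/17 0; -3/5 12/17 -32/85 0; 0 0 0 1]
T3·…·T1 = [4/5 9/17 -24/85 4; 0 -8/17 -15/17 6; -3/5 12/17 -32/85 2; 0 0 0 1]
det M = 1; M⁻¹ = [4/5 0 -3/5 -2; 9/17 -8/17 12/17 -12/17; -24/85 -15/17 -32/85 122/17; 0 0 0 1]
M⁻¹ · (908/85, 100/17, 219/85)ᵀ = (5, 4, -2)ᵀ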